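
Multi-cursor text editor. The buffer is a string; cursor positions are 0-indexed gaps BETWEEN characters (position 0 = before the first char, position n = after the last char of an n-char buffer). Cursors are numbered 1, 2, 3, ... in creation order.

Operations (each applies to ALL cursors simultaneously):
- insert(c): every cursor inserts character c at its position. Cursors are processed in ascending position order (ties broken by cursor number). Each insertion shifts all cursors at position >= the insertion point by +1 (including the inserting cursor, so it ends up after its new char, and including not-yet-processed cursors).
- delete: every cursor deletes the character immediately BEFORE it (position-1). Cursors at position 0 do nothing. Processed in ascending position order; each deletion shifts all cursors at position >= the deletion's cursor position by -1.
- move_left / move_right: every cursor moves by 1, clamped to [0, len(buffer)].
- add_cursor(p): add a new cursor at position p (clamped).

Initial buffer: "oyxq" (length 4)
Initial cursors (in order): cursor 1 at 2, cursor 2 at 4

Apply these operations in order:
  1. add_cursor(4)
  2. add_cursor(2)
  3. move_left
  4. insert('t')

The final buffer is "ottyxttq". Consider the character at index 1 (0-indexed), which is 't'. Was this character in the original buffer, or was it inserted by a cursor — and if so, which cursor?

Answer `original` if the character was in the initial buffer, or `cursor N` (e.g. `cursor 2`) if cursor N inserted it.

After op 1 (add_cursor(4)): buffer="oyxq" (len 4), cursors c1@2 c2@4 c3@4, authorship ....
After op 2 (add_cursor(2)): buffer="oyxq" (len 4), cursors c1@2 c4@2 c2@4 c3@4, authorship ....
After op 3 (move_left): buffer="oyxq" (len 4), cursors c1@1 c4@1 c2@3 c3@3, authorship ....
After op 4 (insert('t')): buffer="ottyxttq" (len 8), cursors c1@3 c4@3 c2@7 c3@7, authorship .14..23.
Authorship (.=original, N=cursor N): . 1 4 . . 2 3 .
Index 1: author = 1

Answer: cursor 1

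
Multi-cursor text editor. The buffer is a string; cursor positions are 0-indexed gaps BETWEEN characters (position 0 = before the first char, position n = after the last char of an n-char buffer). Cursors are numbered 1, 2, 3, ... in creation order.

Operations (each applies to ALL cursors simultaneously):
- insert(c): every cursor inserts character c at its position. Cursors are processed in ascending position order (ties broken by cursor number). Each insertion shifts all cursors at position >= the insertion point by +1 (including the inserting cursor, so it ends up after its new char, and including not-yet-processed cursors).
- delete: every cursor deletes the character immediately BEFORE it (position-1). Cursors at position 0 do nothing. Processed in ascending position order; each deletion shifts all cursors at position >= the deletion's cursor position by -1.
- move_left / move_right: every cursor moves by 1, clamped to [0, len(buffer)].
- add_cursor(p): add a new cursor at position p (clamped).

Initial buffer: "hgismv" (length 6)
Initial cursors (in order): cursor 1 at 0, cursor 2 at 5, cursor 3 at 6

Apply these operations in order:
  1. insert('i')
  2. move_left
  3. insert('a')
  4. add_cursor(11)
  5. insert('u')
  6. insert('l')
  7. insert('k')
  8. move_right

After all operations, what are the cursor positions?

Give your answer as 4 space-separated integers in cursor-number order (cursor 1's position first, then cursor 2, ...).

After op 1 (insert('i')): buffer="ihgismivi" (len 9), cursors c1@1 c2@7 c3@9, authorship 1.....2.3
After op 2 (move_left): buffer="ihgismivi" (len 9), cursors c1@0 c2@6 c3@8, authorship 1.....2.3
After op 3 (insert('a')): buffer="aihgismaivai" (len 12), cursors c1@1 c2@8 c3@11, authorship 11.....22.33
After op 4 (add_cursor(11)): buffer="aihgismaivai" (len 12), cursors c1@1 c2@8 c3@11 c4@11, authorship 11.....22.33
After op 5 (insert('u')): buffer="auihgismauivauui" (len 16), cursors c1@2 c2@10 c3@15 c4@15, authorship 111.....222.3343
After op 6 (insert('l')): buffer="aulihgismaulivauulli" (len 20), cursors c1@3 c2@12 c3@19 c4@19, authorship 1111.....2222.334343
After op 7 (insert('k')): buffer="aulkihgismaulkivauullkki" (len 24), cursors c1@4 c2@14 c3@23 c4@23, authorship 11111.....22222.33434343
After op 8 (move_right): buffer="aulkihgismaulkivauullkki" (len 24), cursors c1@5 c2@15 c3@24 c4@24, authorship 11111.....22222.33434343

Answer: 5 15 24 24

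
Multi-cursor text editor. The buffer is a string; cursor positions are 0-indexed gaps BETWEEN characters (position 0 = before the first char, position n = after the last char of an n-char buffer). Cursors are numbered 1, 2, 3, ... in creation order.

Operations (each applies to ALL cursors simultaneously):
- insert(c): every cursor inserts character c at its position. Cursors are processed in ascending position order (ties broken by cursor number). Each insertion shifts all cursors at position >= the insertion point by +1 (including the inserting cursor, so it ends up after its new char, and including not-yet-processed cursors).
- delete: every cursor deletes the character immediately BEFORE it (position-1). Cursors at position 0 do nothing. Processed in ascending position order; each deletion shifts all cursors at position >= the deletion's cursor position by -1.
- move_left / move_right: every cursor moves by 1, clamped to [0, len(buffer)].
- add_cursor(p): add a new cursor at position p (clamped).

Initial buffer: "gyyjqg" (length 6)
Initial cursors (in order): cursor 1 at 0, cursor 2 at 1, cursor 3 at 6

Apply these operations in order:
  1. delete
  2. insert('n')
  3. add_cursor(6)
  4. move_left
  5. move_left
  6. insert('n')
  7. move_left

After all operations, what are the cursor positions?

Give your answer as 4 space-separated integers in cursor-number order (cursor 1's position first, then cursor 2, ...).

Answer: 1 1 8 6

Derivation:
After op 1 (delete): buffer="yyjq" (len 4), cursors c1@0 c2@0 c3@4, authorship ....
After op 2 (insert('n')): buffer="nnyyjqn" (len 7), cursors c1@2 c2@2 c3@7, authorship 12....3
After op 3 (add_cursor(6)): buffer="nnyyjqn" (len 7), cursors c1@2 c2@2 c4@6 c3@7, authorship 12....3
After op 4 (move_left): buffer="nnyyjqn" (len 7), cursors c1@1 c2@1 c4@5 c3@6, authorship 12....3
After op 5 (move_left): buffer="nnyyjqn" (len 7), cursors c1@0 c2@0 c4@4 c3@5, authorship 12....3
After op 6 (insert('n')): buffer="nnnnyynjnqn" (len 11), cursors c1@2 c2@2 c4@7 c3@9, authorship 1212..4.3.3
After op 7 (move_left): buffer="nnnnyynjnqn" (len 11), cursors c1@1 c2@1 c4@6 c3@8, authorship 1212..4.3.3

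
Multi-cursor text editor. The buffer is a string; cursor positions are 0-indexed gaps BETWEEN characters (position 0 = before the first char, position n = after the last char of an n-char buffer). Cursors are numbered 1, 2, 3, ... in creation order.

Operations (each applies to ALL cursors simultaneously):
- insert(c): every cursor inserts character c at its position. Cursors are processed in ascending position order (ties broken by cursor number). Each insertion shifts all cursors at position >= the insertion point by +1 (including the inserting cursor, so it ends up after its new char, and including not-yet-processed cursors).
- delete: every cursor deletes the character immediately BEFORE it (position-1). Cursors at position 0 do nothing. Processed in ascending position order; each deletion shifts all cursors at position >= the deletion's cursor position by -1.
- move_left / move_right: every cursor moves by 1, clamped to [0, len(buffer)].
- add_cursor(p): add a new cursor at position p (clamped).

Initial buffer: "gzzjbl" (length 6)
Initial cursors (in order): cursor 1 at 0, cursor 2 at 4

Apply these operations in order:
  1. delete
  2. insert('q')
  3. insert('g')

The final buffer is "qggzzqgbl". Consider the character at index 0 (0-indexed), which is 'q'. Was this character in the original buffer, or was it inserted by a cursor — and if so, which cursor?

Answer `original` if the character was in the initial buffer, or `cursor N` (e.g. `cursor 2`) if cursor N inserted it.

After op 1 (delete): buffer="gzzbl" (len 5), cursors c1@0 c2@3, authorship .....
After op 2 (insert('q')): buffer="qgzzqbl" (len 7), cursors c1@1 c2@5, authorship 1...2..
After op 3 (insert('g')): buffer="qggzzqgbl" (len 9), cursors c1@2 c2@7, authorship 11...22..
Authorship (.=original, N=cursor N): 1 1 . . . 2 2 . .
Index 0: author = 1

Answer: cursor 1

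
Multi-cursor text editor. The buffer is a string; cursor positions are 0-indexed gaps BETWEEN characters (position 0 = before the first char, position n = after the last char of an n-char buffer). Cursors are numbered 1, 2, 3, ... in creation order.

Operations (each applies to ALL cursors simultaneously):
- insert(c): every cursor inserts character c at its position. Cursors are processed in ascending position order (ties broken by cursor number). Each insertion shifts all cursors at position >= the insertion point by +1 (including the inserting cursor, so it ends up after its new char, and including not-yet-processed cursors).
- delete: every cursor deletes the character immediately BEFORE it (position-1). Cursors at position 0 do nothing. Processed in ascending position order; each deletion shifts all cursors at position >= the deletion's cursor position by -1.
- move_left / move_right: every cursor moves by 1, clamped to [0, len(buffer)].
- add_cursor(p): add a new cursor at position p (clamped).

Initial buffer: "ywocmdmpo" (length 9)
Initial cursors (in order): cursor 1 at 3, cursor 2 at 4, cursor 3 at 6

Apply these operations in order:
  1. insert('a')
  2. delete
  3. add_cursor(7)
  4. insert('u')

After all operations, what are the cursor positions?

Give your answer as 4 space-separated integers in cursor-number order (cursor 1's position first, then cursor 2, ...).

After op 1 (insert('a')): buffer="ywoacamdampo" (len 12), cursors c1@4 c2@6 c3@9, authorship ...1.2..3...
After op 2 (delete): buffer="ywocmdmpo" (len 9), cursors c1@3 c2@4 c3@6, authorship .........
After op 3 (add_cursor(7)): buffer="ywocmdmpo" (len 9), cursors c1@3 c2@4 c3@6 c4@7, authorship .........
After op 4 (insert('u')): buffer="ywoucumdumupo" (len 13), cursors c1@4 c2@6 c3@9 c4@11, authorship ...1.2..3.4..

Answer: 4 6 9 11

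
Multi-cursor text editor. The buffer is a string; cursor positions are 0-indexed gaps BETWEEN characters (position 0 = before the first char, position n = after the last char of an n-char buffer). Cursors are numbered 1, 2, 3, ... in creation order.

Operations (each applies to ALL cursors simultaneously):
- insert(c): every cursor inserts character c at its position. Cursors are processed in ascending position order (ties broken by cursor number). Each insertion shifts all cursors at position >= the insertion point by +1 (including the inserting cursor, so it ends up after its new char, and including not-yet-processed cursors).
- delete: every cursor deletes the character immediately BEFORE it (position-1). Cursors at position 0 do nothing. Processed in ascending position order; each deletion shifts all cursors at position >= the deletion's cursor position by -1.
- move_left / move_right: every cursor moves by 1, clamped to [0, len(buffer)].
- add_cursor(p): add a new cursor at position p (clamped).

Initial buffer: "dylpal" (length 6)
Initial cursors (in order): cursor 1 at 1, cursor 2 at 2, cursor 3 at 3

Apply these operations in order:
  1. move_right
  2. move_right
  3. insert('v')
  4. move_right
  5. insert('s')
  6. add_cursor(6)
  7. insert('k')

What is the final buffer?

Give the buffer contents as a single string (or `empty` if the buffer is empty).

Answer: dylvpskkvaskvlsk

Derivation:
After op 1 (move_right): buffer="dylpal" (len 6), cursors c1@2 c2@3 c3@4, authorship ......
After op 2 (move_right): buffer="dylpal" (len 6), cursors c1@3 c2@4 c3@5, authorship ......
After op 3 (insert('v')): buffer="dylvpvavl" (len 9), cursors c1@4 c2@6 c3@8, authorship ...1.2.3.
After op 4 (move_right): buffer="dylvpvavl" (len 9), cursors c1@5 c2@7 c3@9, authorship ...1.2.3.
After op 5 (insert('s')): buffer="dylvpsvasvls" (len 12), cursors c1@6 c2@9 c3@12, authorship ...1.12.23.3
After op 6 (add_cursor(6)): buffer="dylvpsvasvls" (len 12), cursors c1@6 c4@6 c2@9 c3@12, authorship ...1.12.23.3
After op 7 (insert('k')): buffer="dylvpskkvaskvlsk" (len 16), cursors c1@8 c4@8 c2@12 c3@16, authorship ...1.1142.223.33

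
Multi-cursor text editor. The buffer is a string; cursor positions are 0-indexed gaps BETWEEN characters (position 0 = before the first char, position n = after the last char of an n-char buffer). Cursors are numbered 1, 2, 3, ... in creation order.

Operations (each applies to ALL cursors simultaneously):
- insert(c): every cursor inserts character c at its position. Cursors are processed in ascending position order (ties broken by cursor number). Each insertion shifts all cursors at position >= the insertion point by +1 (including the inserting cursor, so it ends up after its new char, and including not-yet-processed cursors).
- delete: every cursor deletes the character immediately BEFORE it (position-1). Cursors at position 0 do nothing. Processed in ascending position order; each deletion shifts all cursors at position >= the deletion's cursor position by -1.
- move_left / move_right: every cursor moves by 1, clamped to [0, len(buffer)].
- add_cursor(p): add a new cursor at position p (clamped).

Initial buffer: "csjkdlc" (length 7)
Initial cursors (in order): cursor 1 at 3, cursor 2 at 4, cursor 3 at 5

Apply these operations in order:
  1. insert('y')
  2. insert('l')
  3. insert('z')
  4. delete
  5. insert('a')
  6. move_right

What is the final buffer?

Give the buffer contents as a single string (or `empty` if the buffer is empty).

After op 1 (insert('y')): buffer="csjykydylc" (len 10), cursors c1@4 c2@6 c3@8, authorship ...1.2.3..
After op 2 (insert('l')): buffer="csjylkyldyllc" (len 13), cursors c1@5 c2@8 c3@11, authorship ...11.22.33..
After op 3 (insert('z')): buffer="csjylzkylzdylzlc" (len 16), cursors c1@6 c2@10 c3@14, authorship ...111.222.333..
After op 4 (delete): buffer="csjylkyldyllc" (len 13), cursors c1@5 c2@8 c3@11, authorship ...11.22.33..
After op 5 (insert('a')): buffer="csjylakyladylalc" (len 16), cursors c1@6 c2@10 c3@14, authorship ...111.222.333..
After op 6 (move_right): buffer="csjylakyladylalc" (len 16), cursors c1@7 c2@11 c3@15, authorship ...111.222.333..

Answer: csjylakyladylalc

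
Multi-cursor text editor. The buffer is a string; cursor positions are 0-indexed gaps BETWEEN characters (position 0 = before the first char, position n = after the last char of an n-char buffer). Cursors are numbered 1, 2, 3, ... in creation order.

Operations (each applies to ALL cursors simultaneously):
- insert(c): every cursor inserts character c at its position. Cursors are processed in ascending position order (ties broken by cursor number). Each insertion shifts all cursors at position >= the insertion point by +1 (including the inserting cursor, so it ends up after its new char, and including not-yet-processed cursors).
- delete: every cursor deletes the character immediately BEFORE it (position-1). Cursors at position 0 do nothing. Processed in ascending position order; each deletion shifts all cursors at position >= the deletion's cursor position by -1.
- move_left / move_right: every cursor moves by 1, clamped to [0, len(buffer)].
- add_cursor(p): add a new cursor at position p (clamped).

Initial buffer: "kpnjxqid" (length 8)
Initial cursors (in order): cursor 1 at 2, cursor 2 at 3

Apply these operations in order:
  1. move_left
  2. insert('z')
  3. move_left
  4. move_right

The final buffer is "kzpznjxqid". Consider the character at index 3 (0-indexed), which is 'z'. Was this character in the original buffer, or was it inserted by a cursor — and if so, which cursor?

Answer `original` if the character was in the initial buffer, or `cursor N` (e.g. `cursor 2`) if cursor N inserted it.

After op 1 (move_left): buffer="kpnjxqid" (len 8), cursors c1@1 c2@2, authorship ........
After op 2 (insert('z')): buffer="kzpznjxqid" (len 10), cursors c1@2 c2@4, authorship .1.2......
After op 3 (move_left): buffer="kzpznjxqid" (len 10), cursors c1@1 c2@3, authorship .1.2......
After op 4 (move_right): buffer="kzpznjxqid" (len 10), cursors c1@2 c2@4, authorship .1.2......
Authorship (.=original, N=cursor N): . 1 . 2 . . . . . .
Index 3: author = 2

Answer: cursor 2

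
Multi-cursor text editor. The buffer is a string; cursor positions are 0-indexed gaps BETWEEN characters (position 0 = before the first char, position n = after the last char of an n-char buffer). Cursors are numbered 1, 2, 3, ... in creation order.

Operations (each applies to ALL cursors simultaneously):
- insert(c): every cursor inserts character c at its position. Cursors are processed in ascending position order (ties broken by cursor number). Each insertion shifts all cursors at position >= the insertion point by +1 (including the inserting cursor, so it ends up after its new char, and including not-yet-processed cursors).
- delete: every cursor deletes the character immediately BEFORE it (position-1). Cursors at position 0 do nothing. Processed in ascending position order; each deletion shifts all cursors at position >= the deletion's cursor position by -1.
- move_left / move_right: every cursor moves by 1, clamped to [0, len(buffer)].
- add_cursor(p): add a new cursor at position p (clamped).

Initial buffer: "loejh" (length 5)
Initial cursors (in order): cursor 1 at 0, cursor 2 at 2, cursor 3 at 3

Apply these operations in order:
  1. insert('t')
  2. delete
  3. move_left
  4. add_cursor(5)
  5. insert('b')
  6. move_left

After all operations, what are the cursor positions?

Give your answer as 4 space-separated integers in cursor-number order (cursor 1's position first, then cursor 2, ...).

Answer: 0 2 4 8

Derivation:
After op 1 (insert('t')): buffer="tlotetjh" (len 8), cursors c1@1 c2@4 c3@6, authorship 1..2.3..
After op 2 (delete): buffer="loejh" (len 5), cursors c1@0 c2@2 c3@3, authorship .....
After op 3 (move_left): buffer="loejh" (len 5), cursors c1@0 c2@1 c3@2, authorship .....
After op 4 (add_cursor(5)): buffer="loejh" (len 5), cursors c1@0 c2@1 c3@2 c4@5, authorship .....
After op 5 (insert('b')): buffer="blbobejhb" (len 9), cursors c1@1 c2@3 c3@5 c4@9, authorship 1.2.3...4
After op 6 (move_left): buffer="blbobejhb" (len 9), cursors c1@0 c2@2 c3@4 c4@8, authorship 1.2.3...4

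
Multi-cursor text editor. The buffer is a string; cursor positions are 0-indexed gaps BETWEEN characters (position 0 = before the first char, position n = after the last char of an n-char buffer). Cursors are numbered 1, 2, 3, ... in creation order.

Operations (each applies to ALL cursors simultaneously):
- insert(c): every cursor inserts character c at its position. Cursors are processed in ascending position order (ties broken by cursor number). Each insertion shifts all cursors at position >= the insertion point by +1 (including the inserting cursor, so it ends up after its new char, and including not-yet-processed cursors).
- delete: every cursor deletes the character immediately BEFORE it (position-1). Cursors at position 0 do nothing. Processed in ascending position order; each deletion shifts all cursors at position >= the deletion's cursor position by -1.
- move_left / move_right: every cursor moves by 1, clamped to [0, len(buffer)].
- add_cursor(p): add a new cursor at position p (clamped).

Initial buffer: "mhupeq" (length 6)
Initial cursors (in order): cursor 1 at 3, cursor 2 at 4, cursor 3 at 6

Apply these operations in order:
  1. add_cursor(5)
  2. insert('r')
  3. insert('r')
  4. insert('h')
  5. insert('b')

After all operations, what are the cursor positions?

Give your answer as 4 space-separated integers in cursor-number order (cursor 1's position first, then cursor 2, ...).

After op 1 (add_cursor(5)): buffer="mhupeq" (len 6), cursors c1@3 c2@4 c4@5 c3@6, authorship ......
After op 2 (insert('r')): buffer="mhurprerqr" (len 10), cursors c1@4 c2@6 c4@8 c3@10, authorship ...1.2.4.3
After op 3 (insert('r')): buffer="mhurrprrerrqrr" (len 14), cursors c1@5 c2@8 c4@11 c3@14, authorship ...11.22.44.33
After op 4 (insert('h')): buffer="mhurrhprrherrhqrrh" (len 18), cursors c1@6 c2@10 c4@14 c3@18, authorship ...111.222.444.333
After op 5 (insert('b')): buffer="mhurrhbprrhberrhbqrrhb" (len 22), cursors c1@7 c2@12 c4@17 c3@22, authorship ...1111.2222.4444.3333

Answer: 7 12 22 17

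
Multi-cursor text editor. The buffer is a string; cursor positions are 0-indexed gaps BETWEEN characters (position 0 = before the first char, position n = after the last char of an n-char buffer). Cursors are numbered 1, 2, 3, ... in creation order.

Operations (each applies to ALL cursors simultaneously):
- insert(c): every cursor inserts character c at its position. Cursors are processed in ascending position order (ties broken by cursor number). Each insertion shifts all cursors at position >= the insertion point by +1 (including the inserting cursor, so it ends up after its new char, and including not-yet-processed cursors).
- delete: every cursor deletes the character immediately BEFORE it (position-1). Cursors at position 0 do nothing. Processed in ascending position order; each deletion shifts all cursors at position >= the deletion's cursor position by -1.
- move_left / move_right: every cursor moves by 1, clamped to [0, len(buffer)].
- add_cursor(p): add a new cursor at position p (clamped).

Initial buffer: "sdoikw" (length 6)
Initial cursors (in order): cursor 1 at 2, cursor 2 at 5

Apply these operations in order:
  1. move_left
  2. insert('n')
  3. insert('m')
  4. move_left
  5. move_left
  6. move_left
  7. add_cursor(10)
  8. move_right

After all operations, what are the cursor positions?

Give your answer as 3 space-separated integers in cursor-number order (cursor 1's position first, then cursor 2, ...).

After op 1 (move_left): buffer="sdoikw" (len 6), cursors c1@1 c2@4, authorship ......
After op 2 (insert('n')): buffer="sndoinkw" (len 8), cursors c1@2 c2@6, authorship .1...2..
After op 3 (insert('m')): buffer="snmdoinmkw" (len 10), cursors c1@3 c2@8, authorship .11...22..
After op 4 (move_left): buffer="snmdoinmkw" (len 10), cursors c1@2 c2@7, authorship .11...22..
After op 5 (move_left): buffer="snmdoinmkw" (len 10), cursors c1@1 c2@6, authorship .11...22..
After op 6 (move_left): buffer="snmdoinmkw" (len 10), cursors c1@0 c2@5, authorship .11...22..
After op 7 (add_cursor(10)): buffer="snmdoinmkw" (len 10), cursors c1@0 c2@5 c3@10, authorship .11...22..
After op 8 (move_right): buffer="snmdoinmkw" (len 10), cursors c1@1 c2@6 c3@10, authorship .11...22..

Answer: 1 6 10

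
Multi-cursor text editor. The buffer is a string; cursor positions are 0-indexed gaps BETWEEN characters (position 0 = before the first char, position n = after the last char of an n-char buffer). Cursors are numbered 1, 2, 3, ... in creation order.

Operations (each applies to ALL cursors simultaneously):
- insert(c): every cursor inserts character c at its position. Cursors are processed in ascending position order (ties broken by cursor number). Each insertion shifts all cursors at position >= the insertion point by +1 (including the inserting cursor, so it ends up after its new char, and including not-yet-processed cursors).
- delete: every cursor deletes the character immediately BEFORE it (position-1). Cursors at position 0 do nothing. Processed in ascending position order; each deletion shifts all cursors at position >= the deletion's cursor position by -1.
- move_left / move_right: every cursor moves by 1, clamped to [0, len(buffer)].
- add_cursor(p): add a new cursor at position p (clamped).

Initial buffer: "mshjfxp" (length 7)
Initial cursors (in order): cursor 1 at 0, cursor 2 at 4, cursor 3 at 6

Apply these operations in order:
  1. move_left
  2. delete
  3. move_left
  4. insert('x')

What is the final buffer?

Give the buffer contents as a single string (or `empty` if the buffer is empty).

After op 1 (move_left): buffer="mshjfxp" (len 7), cursors c1@0 c2@3 c3@5, authorship .......
After op 2 (delete): buffer="msjxp" (len 5), cursors c1@0 c2@2 c3@3, authorship .....
After op 3 (move_left): buffer="msjxp" (len 5), cursors c1@0 c2@1 c3@2, authorship .....
After op 4 (insert('x')): buffer="xmxsxjxp" (len 8), cursors c1@1 c2@3 c3@5, authorship 1.2.3...

Answer: xmxsxjxp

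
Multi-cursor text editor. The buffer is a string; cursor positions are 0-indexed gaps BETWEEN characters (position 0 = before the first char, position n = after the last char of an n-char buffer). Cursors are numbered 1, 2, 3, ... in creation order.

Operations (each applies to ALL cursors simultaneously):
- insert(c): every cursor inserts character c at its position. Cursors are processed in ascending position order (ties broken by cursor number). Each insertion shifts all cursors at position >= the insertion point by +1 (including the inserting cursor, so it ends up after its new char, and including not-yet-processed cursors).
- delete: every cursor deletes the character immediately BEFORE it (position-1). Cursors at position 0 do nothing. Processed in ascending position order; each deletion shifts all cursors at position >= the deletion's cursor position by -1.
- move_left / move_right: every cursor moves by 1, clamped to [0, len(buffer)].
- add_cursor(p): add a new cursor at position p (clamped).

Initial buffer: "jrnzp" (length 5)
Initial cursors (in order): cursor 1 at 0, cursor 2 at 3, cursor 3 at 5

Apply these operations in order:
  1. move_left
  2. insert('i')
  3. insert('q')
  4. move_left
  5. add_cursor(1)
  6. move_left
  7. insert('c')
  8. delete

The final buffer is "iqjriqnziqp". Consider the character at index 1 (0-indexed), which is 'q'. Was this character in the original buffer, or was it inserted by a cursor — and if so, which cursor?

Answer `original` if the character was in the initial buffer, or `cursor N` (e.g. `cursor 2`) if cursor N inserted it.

Answer: cursor 1

Derivation:
After op 1 (move_left): buffer="jrnzp" (len 5), cursors c1@0 c2@2 c3@4, authorship .....
After op 2 (insert('i')): buffer="ijrinzip" (len 8), cursors c1@1 c2@4 c3@7, authorship 1..2..3.
After op 3 (insert('q')): buffer="iqjriqnziqp" (len 11), cursors c1@2 c2@6 c3@10, authorship 11..22..33.
After op 4 (move_left): buffer="iqjriqnziqp" (len 11), cursors c1@1 c2@5 c3@9, authorship 11..22..33.
After op 5 (add_cursor(1)): buffer="iqjriqnziqp" (len 11), cursors c1@1 c4@1 c2@5 c3@9, authorship 11..22..33.
After op 6 (move_left): buffer="iqjriqnziqp" (len 11), cursors c1@0 c4@0 c2@4 c3@8, authorship 11..22..33.
After op 7 (insert('c')): buffer="cciqjrciqnzciqp" (len 15), cursors c1@2 c4@2 c2@7 c3@12, authorship 1411..222..333.
After op 8 (delete): buffer="iqjriqnziqp" (len 11), cursors c1@0 c4@0 c2@4 c3@8, authorship 11..22..33.
Authorship (.=original, N=cursor N): 1 1 . . 2 2 . . 3 3 .
Index 1: author = 1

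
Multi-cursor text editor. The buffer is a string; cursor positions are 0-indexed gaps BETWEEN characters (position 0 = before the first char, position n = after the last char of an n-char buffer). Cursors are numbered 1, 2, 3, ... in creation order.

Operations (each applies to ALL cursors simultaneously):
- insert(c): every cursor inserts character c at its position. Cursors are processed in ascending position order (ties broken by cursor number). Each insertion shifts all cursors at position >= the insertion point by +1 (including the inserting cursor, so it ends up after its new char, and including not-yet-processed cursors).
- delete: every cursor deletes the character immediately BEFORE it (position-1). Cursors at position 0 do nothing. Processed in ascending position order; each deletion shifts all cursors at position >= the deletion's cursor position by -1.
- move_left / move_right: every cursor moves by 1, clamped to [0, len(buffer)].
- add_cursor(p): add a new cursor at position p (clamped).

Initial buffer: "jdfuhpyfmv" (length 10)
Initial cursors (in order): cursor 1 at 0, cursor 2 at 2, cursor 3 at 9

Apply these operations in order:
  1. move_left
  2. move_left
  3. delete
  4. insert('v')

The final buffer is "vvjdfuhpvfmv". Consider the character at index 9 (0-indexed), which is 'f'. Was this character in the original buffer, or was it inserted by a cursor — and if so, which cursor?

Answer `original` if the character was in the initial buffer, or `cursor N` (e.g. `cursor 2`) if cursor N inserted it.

Answer: original

Derivation:
After op 1 (move_left): buffer="jdfuhpyfmv" (len 10), cursors c1@0 c2@1 c3@8, authorship ..........
After op 2 (move_left): buffer="jdfuhpyfmv" (len 10), cursors c1@0 c2@0 c3@7, authorship ..........
After op 3 (delete): buffer="jdfuhpfmv" (len 9), cursors c1@0 c2@0 c3@6, authorship .........
After op 4 (insert('v')): buffer="vvjdfuhpvfmv" (len 12), cursors c1@2 c2@2 c3@9, authorship 12......3...
Authorship (.=original, N=cursor N): 1 2 . . . . . . 3 . . .
Index 9: author = original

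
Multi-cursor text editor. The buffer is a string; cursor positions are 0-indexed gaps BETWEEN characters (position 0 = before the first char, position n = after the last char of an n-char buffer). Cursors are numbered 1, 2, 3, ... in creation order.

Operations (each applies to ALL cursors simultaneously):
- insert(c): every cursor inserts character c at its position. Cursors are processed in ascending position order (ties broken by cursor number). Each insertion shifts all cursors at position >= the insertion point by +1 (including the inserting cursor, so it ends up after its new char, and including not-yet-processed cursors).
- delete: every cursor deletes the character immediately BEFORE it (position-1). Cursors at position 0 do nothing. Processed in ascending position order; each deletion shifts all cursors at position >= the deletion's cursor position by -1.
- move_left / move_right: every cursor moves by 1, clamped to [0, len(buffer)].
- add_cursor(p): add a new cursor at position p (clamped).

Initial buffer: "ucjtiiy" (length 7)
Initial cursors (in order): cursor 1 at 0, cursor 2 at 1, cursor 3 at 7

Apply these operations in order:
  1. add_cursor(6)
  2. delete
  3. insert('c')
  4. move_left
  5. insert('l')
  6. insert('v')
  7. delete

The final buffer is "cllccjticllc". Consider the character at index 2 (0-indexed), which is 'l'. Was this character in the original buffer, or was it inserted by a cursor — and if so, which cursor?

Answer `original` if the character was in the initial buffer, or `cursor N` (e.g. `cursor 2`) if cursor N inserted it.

After op 1 (add_cursor(6)): buffer="ucjtiiy" (len 7), cursors c1@0 c2@1 c4@6 c3@7, authorship .......
After op 2 (delete): buffer="cjti" (len 4), cursors c1@0 c2@0 c3@4 c4@4, authorship ....
After op 3 (insert('c')): buffer="cccjticc" (len 8), cursors c1@2 c2@2 c3@8 c4@8, authorship 12....34
After op 4 (move_left): buffer="cccjticc" (len 8), cursors c1@1 c2@1 c3@7 c4@7, authorship 12....34
After op 5 (insert('l')): buffer="cllccjticllc" (len 12), cursors c1@3 c2@3 c3@11 c4@11, authorship 1122....3344
After op 6 (insert('v')): buffer="cllvvccjticllvvc" (len 16), cursors c1@5 c2@5 c3@15 c4@15, authorship 112122....334344
After op 7 (delete): buffer="cllccjticllc" (len 12), cursors c1@3 c2@3 c3@11 c4@11, authorship 1122....3344
Authorship (.=original, N=cursor N): 1 1 2 2 . . . . 3 3 4 4
Index 2: author = 2

Answer: cursor 2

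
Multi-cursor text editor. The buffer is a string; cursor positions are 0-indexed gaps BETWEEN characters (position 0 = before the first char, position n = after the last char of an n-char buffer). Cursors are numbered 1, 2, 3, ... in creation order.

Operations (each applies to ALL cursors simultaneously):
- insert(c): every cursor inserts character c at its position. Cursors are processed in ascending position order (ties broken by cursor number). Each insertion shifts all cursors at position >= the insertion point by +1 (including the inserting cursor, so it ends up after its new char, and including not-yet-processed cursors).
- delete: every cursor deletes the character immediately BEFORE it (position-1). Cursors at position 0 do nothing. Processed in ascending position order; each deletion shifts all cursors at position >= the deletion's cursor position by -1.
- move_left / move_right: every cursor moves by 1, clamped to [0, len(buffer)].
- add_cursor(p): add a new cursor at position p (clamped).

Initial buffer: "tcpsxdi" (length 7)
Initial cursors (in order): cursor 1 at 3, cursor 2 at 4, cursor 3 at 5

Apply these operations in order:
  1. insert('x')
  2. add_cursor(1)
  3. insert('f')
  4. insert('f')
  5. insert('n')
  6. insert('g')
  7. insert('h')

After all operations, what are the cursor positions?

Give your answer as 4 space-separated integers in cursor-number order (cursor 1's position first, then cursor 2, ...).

Answer: 14 21 28 6

Derivation:
After op 1 (insert('x')): buffer="tcpxsxxxdi" (len 10), cursors c1@4 c2@6 c3@8, authorship ...1.2.3..
After op 2 (add_cursor(1)): buffer="tcpxsxxxdi" (len 10), cursors c4@1 c1@4 c2@6 c3@8, authorship ...1.2.3..
After op 3 (insert('f')): buffer="tfcpxfsxfxxfdi" (len 14), cursors c4@2 c1@6 c2@9 c3@12, authorship .4..11.22.33..
After op 4 (insert('f')): buffer="tffcpxffsxffxxffdi" (len 18), cursors c4@3 c1@8 c2@12 c3@16, authorship .44..111.222.333..
After op 5 (insert('n')): buffer="tffncpxffnsxffnxxffndi" (len 22), cursors c4@4 c1@10 c2@15 c3@20, authorship .444..1111.2222.3333..
After op 6 (insert('g')): buffer="tffngcpxffngsxffngxxffngdi" (len 26), cursors c4@5 c1@12 c2@18 c3@24, authorship .4444..11111.22222.33333..
After op 7 (insert('h')): buffer="tffnghcpxffnghsxffnghxxffnghdi" (len 30), cursors c4@6 c1@14 c2@21 c3@28, authorship .44444..111111.222222.333333..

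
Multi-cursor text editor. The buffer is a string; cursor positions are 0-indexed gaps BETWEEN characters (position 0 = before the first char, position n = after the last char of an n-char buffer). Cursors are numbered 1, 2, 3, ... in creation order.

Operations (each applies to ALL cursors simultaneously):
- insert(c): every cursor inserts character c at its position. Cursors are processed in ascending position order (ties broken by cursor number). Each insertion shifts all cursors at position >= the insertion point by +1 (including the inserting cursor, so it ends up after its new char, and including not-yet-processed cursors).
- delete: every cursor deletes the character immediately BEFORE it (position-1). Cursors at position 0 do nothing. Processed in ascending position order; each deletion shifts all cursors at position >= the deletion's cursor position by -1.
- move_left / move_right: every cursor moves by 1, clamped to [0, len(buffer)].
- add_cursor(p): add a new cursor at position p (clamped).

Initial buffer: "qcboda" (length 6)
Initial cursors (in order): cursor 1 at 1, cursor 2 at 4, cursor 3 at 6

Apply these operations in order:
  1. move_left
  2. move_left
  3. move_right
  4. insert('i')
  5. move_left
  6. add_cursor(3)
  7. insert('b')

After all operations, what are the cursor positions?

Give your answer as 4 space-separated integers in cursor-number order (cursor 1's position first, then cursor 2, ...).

After op 1 (move_left): buffer="qcboda" (len 6), cursors c1@0 c2@3 c3@5, authorship ......
After op 2 (move_left): buffer="qcboda" (len 6), cursors c1@0 c2@2 c3@4, authorship ......
After op 3 (move_right): buffer="qcboda" (len 6), cursors c1@1 c2@3 c3@5, authorship ......
After op 4 (insert('i')): buffer="qicbiodia" (len 9), cursors c1@2 c2@5 c3@8, authorship .1..2..3.
After op 5 (move_left): buffer="qicbiodia" (len 9), cursors c1@1 c2@4 c3@7, authorship .1..2..3.
After op 6 (add_cursor(3)): buffer="qicbiodia" (len 9), cursors c1@1 c4@3 c2@4 c3@7, authorship .1..2..3.
After op 7 (insert('b')): buffer="qbicbbbiodbia" (len 13), cursors c1@2 c4@5 c2@7 c3@11, authorship .11.4.22..33.

Answer: 2 7 11 5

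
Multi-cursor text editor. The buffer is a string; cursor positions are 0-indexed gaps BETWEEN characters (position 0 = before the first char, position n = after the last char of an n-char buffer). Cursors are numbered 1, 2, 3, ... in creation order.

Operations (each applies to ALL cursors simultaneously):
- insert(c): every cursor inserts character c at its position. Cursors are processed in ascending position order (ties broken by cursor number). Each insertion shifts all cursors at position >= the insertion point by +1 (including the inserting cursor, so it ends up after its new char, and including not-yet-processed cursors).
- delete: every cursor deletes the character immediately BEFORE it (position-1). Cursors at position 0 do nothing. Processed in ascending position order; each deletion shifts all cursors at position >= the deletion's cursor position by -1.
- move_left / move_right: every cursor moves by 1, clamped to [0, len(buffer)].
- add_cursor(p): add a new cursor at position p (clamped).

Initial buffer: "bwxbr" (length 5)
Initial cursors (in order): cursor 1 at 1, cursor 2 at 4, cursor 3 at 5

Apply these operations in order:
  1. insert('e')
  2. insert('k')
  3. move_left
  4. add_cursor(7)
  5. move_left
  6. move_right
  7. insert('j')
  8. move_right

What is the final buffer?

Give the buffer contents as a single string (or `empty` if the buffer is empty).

After op 1 (insert('e')): buffer="bewxbere" (len 8), cursors c1@2 c2@6 c3@8, authorship .1...2.3
After op 2 (insert('k')): buffer="bekwxbekrek" (len 11), cursors c1@3 c2@8 c3@11, authorship .11...22.33
After op 3 (move_left): buffer="bekwxbekrek" (len 11), cursors c1@2 c2@7 c3@10, authorship .11...22.33
After op 4 (add_cursor(7)): buffer="bekwxbekrek" (len 11), cursors c1@2 c2@7 c4@7 c3@10, authorship .11...22.33
After op 5 (move_left): buffer="bekwxbekrek" (len 11), cursors c1@1 c2@6 c4@6 c3@9, authorship .11...22.33
After op 6 (move_right): buffer="bekwxbekrek" (len 11), cursors c1@2 c2@7 c4@7 c3@10, authorship .11...22.33
After op 7 (insert('j')): buffer="bejkwxbejjkrejk" (len 15), cursors c1@3 c2@10 c4@10 c3@14, authorship .111...2242.333
After op 8 (move_right): buffer="bejkwxbejjkrejk" (len 15), cursors c1@4 c2@11 c4@11 c3@15, authorship .111...2242.333

Answer: bejkwxbejjkrejk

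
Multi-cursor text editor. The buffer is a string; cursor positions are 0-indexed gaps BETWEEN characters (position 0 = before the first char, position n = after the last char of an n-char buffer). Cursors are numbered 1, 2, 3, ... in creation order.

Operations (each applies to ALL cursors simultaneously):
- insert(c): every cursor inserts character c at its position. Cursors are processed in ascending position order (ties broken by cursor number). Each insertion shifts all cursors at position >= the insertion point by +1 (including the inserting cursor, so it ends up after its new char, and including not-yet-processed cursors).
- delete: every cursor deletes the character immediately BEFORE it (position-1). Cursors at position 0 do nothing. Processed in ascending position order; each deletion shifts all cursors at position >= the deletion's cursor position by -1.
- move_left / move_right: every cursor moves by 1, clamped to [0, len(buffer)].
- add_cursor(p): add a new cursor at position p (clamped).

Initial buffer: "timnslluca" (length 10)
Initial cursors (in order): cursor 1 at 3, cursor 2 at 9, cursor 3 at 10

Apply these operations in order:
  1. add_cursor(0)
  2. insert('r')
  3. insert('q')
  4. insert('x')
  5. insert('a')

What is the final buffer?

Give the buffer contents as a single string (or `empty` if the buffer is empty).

After op 1 (add_cursor(0)): buffer="timnslluca" (len 10), cursors c4@0 c1@3 c2@9 c3@10, authorship ..........
After op 2 (insert('r')): buffer="rtimrnsllucrar" (len 14), cursors c4@1 c1@5 c2@12 c3@14, authorship 4...1......2.3
After op 3 (insert('q')): buffer="rqtimrqnsllucrqarq" (len 18), cursors c4@2 c1@7 c2@15 c3@18, authorship 44...11......22.33
After op 4 (insert('x')): buffer="rqxtimrqxnsllucrqxarqx" (len 22), cursors c4@3 c1@9 c2@18 c3@22, authorship 444...111......222.333
After op 5 (insert('a')): buffer="rqxatimrqxansllucrqxaarqxa" (len 26), cursors c4@4 c1@11 c2@21 c3@26, authorship 4444...1111......2222.3333

Answer: rqxatimrqxansllucrqxaarqxa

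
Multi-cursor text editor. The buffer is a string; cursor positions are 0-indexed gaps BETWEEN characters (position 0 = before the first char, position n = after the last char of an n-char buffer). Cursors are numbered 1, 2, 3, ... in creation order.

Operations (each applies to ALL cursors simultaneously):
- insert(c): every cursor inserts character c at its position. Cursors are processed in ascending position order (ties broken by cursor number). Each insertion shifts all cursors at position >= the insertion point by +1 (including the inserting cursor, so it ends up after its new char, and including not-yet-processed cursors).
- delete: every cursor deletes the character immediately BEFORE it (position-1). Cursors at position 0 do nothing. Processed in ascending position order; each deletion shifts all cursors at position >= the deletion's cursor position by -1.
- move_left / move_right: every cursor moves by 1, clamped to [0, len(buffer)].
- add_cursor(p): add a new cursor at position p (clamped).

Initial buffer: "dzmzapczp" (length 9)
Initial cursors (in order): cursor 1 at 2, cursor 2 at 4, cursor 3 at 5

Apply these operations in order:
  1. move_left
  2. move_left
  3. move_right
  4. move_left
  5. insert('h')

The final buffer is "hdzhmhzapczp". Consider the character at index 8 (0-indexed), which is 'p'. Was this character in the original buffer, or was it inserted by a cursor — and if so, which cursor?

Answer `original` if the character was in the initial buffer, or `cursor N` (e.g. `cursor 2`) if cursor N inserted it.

Answer: original

Derivation:
After op 1 (move_left): buffer="dzmzapczp" (len 9), cursors c1@1 c2@3 c3@4, authorship .........
After op 2 (move_left): buffer="dzmzapczp" (len 9), cursors c1@0 c2@2 c3@3, authorship .........
After op 3 (move_right): buffer="dzmzapczp" (len 9), cursors c1@1 c2@3 c3@4, authorship .........
After op 4 (move_left): buffer="dzmzapczp" (len 9), cursors c1@0 c2@2 c3@3, authorship .........
After op 5 (insert('h')): buffer="hdzhmhzapczp" (len 12), cursors c1@1 c2@4 c3@6, authorship 1..2.3......
Authorship (.=original, N=cursor N): 1 . . 2 . 3 . . . . . .
Index 8: author = original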